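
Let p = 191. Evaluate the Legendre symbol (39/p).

Reciprocity: 39 ≡ 3 and 191 ≡ 3 (mod 4), so (39/191) = −(191/39).
Reduce top mod 39: now compute (35/39).
Reciprocity: 35 ≡ 3 and 39 ≡ 3 (mod 4), so (35/39) = −(39/35).
Reduce top mod 35: now compute (4/35).
Pull out 2^2: since 35 ≡ 3 (mod 8), (2/35) = -1, so (2/35)^2 = +1.
Reached (1/35) = 1. Collecting the sign flips along the way, the symbol is +1.

1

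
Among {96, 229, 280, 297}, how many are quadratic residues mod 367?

2

(96/367) = -1 → non-residue.
(229/367) = +1 → QR.
(280/367) = -1 → non-residue.
(297/367) = +1 → QR.
Total quadratic residues among the 4: 2.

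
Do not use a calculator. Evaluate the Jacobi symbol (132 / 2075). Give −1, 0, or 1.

1

Pull out 2^2: since 2075 ≡ 3 (mod 8), (2/2075) = -1, so (2/2075)^2 = +1.
Reciprocity: 33 ≡ 1 and 2075 ≡ 3 (mod 4), so (33/2075) = +(2075/33).
Reduce top mod 33: now compute (29/33).
Reciprocity: 29 ≡ 1 and 33 ≡ 1 (mod 4), so (29/33) = +(33/29).
Reduce top mod 29: now compute (4/29).
Pull out 2^2: since 29 ≡ 5 (mod 8), (2/29) = -1, so (2/29)^2 = +1.
Reached (1/29) = 1. Collecting the sign flips along the way, the symbol is +1.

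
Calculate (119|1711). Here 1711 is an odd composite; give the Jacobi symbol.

-1

Reciprocity: 119 ≡ 3 and 1711 ≡ 3 (mod 4), so (119/1711) = −(1711/119).
Reduce top mod 119: now compute (45/119).
Reciprocity: 45 ≡ 1 and 119 ≡ 3 (mod 4), so (45/119) = +(119/45).
Reduce top mod 45: now compute (29/45).
Reciprocity: 29 ≡ 1 and 45 ≡ 1 (mod 4), so (29/45) = +(45/29).
Reduce top mod 29: now compute (16/29).
Pull out 2^4: since 29 ≡ 5 (mod 8), (2/29) = -1, so (2/29)^4 = +1.
Reached (1/29) = 1. Collecting the sign flips along the way, the symbol is -1.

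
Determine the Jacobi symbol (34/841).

Pull out 2: since 841 ≡ 1 (mod 8), (2/841) = +1.
Reciprocity: 17 ≡ 1 and 841 ≡ 1 (mod 4), so (17/841) = +(841/17).
Reduce top mod 17: now compute (8/17).
Pull out 2^3: since 17 ≡ 1 (mod 8), (2/17) = +1, so (2/17)^3 = +1.
Reached (1/17) = 1. Collecting the sign flips along the way, the symbol is +1.

1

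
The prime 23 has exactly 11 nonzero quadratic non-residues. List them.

5 7 10 11 14 15 17 19 20 21 22

Square k = 1,…,11 (k and 23−k give the same square):
1²=1, 2²=4, 3²=9, 4²=16, 5²≡2, 6²≡13, 7²≡3, 8²≡18, 9²≡12, 10²≡8, 11²≡6 (mod 23).
The residues are {1, 2, 3, 4, 6, 8, 9, 12, 13, 16, 18}; the non-residues are the remaining 11 nonzero classes.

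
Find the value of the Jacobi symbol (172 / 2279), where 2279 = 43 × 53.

Pull out 2^2: since 2279 ≡ 7 (mod 8), (2/2279) = +1, so (2/2279)^2 = +1.
Reciprocity: 43 ≡ 3 and 2279 ≡ 3 (mod 4), so (43/2279) = −(2279/43).
Reduce top mod 43: now compute (0/43).
Top reduces to 0: gcd > 1, so the symbol is 0.

0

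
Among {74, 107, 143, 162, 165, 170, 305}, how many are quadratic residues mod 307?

(74/307) = -1 → non-residue.
(107/307) = +1 → QR.
(143/307) = -1 → non-residue.
(162/307) = -1 → non-residue.
(165/307) = +1 → QR.
(170/307) = +1 → QR.
(305/307) = +1 → QR.
Total quadratic residues among the 7: 4.

4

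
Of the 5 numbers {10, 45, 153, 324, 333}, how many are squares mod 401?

3

(10/401) = +1 → QR.
(45/401) = +1 → QR.
(153/401) = -1 → non-residue.
(324/401) = +1 → QR.
(333/401) = -1 → non-residue.
Total quadratic residues among the 5: 3.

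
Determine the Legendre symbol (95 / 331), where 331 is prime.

Reciprocity: 95 ≡ 3 and 331 ≡ 3 (mod 4), so (95/331) = −(331/95).
Reduce top mod 95: now compute (46/95).
Pull out 2: since 95 ≡ 7 (mod 8), (2/95) = +1.
Reciprocity: 23 ≡ 3 and 95 ≡ 3 (mod 4), so (23/95) = −(95/23).
Reduce top mod 23: now compute (3/23).
Reciprocity: 3 ≡ 3 and 23 ≡ 3 (mod 4), so (3/23) = −(23/3).
Reduce top mod 3: now compute (2/3).
Pull out 2: since 3 ≡ 3 (mod 8), (2/3) = -1.
Reached (1/3) = 1. Collecting the sign flips along the way, the symbol is +1.

1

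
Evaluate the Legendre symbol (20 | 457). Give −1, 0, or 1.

-1

Euler's criterion: (20/457) ≡ 20^228 (mod 457).
20^2 ≡ 400 (mod 457)
20^4 ≡ 50 (mod 457)
20^8 ≡ 215 (mod 457)
20^16 ≡ 68 (mod 457)
20^32 ≡ 54 (mod 457)
20^64 ≡ 174 (mod 457)
20^128 ≡ 114 (mod 457)
20^228 = 20^(128+64+32+4) ≡ 456 (mod 457).
Result is 456 ≡ −1, so (20/457) = −1.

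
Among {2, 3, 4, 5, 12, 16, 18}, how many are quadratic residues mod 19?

3

(2/19) = -1 → non-residue.
(3/19) = -1 → non-residue.
(4/19) = +1 → QR.
(5/19) = +1 → QR.
(12/19) = -1 → non-residue.
(16/19) = +1 → QR.
(18/19) = -1 → non-residue.
Total quadratic residues among the 7: 3.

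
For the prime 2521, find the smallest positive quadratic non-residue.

(2/2521) = +1, so 2 is a residue.
(3/2521) = +1, so 3 is a residue.
(4/2521) = +1, so 4 is a residue.
(5/2521) = +1, so 5 is a residue.
(6/2521) = +1, so 6 is a residue.
(7/2521) = +1, so 7 is a residue.
(8/2521) = +1, so 8 is a residue.
(9/2521) = +1, so 9 is a residue.
(10/2521) = +1, so 10 is a residue.
(11/2521) = −1, so 11 is the smallest positive non-residue mod 2521.

11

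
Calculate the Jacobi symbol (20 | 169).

1

Pull out 2^2: since 169 ≡ 1 (mod 8), (2/169) = +1, so (2/169)^2 = +1.
Reciprocity: 5 ≡ 1 and 169 ≡ 1 (mod 4), so (5/169) = +(169/5).
Reduce top mod 5: now compute (4/5).
Pull out 2^2: since 5 ≡ 5 (mod 8), (2/5) = -1, so (2/5)^2 = +1.
Reached (1/5) = 1. Collecting the sign flips along the way, the symbol is +1.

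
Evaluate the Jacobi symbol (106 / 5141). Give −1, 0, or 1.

0

Pull out 2: since 5141 ≡ 5 (mod 8), (2/5141) = -1.
Reciprocity: 53 ≡ 1 and 5141 ≡ 1 (mod 4), so (53/5141) = +(5141/53).
Reduce top mod 53: now compute (0/53).
Top reduces to 0: gcd > 1, so the symbol is 0.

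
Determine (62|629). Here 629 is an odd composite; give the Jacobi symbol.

-1

Pull out 2: since 629 ≡ 5 (mod 8), (2/629) = -1.
Reciprocity: 31 ≡ 3 and 629 ≡ 1 (mod 4), so (31/629) = +(629/31).
Reduce top mod 31: now compute (9/31).
Reciprocity: 9 ≡ 1 and 31 ≡ 3 (mod 4), so (9/31) = +(31/9).
Reduce top mod 9: now compute (4/9).
Pull out 2^2: since 9 ≡ 1 (mod 8), (2/9) = +1, so (2/9)^2 = +1.
Reached (1/9) = 1. Collecting the sign flips along the way, the symbol is -1.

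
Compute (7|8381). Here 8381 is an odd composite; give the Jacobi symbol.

1

Reciprocity: 7 ≡ 3 and 8381 ≡ 1 (mod 4), so (7/8381) = +(8381/7).
Reduce top mod 7: now compute (2/7).
Pull out 2: since 7 ≡ 7 (mod 8), (2/7) = +1.
Reached (1/7) = 1. Collecting the sign flips along the way, the symbol is +1.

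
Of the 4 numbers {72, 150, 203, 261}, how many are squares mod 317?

(72/317) = -1 → non-residue.
(150/317) = +1 → QR.
(203/317) = -1 → non-residue.
(261/317) = -1 → non-residue.
Total quadratic residues among the 4: 1.

1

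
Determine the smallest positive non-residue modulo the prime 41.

3

(2/41) = +1, so 2 is a residue.
(3/41) = −1, so 3 is the smallest positive non-residue mod 41.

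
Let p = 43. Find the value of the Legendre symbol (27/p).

Reciprocity: 27 ≡ 3 and 43 ≡ 3 (mod 4), so (27/43) = −(43/27).
Reduce top mod 27: now compute (16/27).
Pull out 2^4: since 27 ≡ 3 (mod 8), (2/27) = -1, so (2/27)^4 = +1.
Reached (1/27) = 1. Collecting the sign flips along the way, the symbol is -1.

-1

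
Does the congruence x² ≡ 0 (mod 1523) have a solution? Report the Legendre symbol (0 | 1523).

0

Top reduces to 0: gcd > 1, so the symbol is 0.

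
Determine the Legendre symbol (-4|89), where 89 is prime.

First reduce: -4 ≡ 85 (mod 89).
Reciprocity: 85 ≡ 1 and 89 ≡ 1 (mod 4), so (85/89) = +(89/85).
Reduce top mod 85: now compute (4/85).
Pull out 2^2: since 85 ≡ 5 (mod 8), (2/85) = -1, so (2/85)^2 = +1.
Reached (1/85) = 1. Collecting the sign flips along the way, the symbol is +1.

1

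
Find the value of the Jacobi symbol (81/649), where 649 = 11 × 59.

Reciprocity: 81 ≡ 1 and 649 ≡ 1 (mod 4), so (81/649) = +(649/81).
Reduce top mod 81: now compute (1/81).
Reached (1/81) = 1. Collecting the sign flips along the way, the symbol is +1.

1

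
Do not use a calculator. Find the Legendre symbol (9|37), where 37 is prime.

1

Reciprocity: 9 ≡ 1 and 37 ≡ 1 (mod 4), so (9/37) = +(37/9).
Reduce top mod 9: now compute (1/9).
Reached (1/9) = 1. Collecting the sign flips along the way, the symbol is +1.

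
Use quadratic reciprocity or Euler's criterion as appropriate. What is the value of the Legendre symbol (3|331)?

Euler's criterion: (3/331) ≡ 3^165 (mod 331).
3^2 ≡ 9 (mod 331)
3^4 ≡ 81 (mod 331)
3^8 ≡ 272 (mod 331)
3^16 ≡ 171 (mod 331)
3^32 ≡ 113 (mod 331)
3^64 ≡ 191 (mod 331)
3^128 ≡ 71 (mod 331)
3^165 = 3^(128+32+4+1) ≡ 330 (mod 331).
Result is 330 ≡ −1, so (3/331) = −1.

-1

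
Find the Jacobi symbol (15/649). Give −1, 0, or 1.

1

Reciprocity: 15 ≡ 3 and 649 ≡ 1 (mod 4), so (15/649) = +(649/15).
Reduce top mod 15: now compute (4/15).
Pull out 2^2: since 15 ≡ 7 (mod 8), (2/15) = +1, so (2/15)^2 = +1.
Reached (1/15) = 1. Collecting the sign flips along the way, the symbol is +1.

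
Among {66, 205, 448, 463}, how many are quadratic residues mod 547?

2

(66/547) = +1 → QR.
(205/547) = +1 → QR.
(448/547) = -1 → non-residue.
(463/547) = -1 → non-residue.
Total quadratic residues among the 4: 2.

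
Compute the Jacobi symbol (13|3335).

-1

Reciprocity: 13 ≡ 1 and 3335 ≡ 3 (mod 4), so (13/3335) = +(3335/13).
Reduce top mod 13: now compute (7/13).
Reciprocity: 7 ≡ 3 and 13 ≡ 1 (mod 4), so (7/13) = +(13/7).
Reduce top mod 7: now compute (6/7).
Pull out 2: since 7 ≡ 7 (mod 8), (2/7) = +1.
Reciprocity: 3 ≡ 3 and 7 ≡ 3 (mod 4), so (3/7) = −(7/3).
Reduce top mod 3: now compute (1/3).
Reached (1/3) = 1. Collecting the sign flips along the way, the symbol is -1.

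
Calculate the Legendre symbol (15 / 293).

Euler's criterion: (15/293) ≡ 15^146 (mod 293).
15^2 ≡ 225 (mod 293)
15^4 ≡ 229 (mod 293)
15^8 ≡ 287 (mod 293)
15^16 ≡ 36 (mod 293)
15^32 ≡ 124 (mod 293)
15^64 ≡ 140 (mod 293)
15^128 ≡ 262 (mod 293)
15^146 = 15^(128+16+2) ≡ 1 (mod 293).
Result is 1, so (15/293) = 1.

1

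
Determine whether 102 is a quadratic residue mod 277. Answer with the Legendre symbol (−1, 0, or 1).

Euler's criterion: (102/277) ≡ 102^138 (mod 277).
102^2 ≡ 155 (mod 277)
102^4 ≡ 203 (mod 277)
102^8 ≡ 213 (mod 277)
102^16 ≡ 218 (mod 277)
102^32 ≡ 157 (mod 277)
102^64 ≡ 273 (mod 277)
102^128 ≡ 16 (mod 277)
102^138 = 102^(128+8+2) ≡ 1 (mod 277).
Result is 1, so (102/277) = 1.

1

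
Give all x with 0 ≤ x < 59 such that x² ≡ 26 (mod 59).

12, 47

Since 59 ≡ 3 (mod 4), a square root of 26 is 26^((59+1)/4) = 26^15 mod 59.
Repeated squaring: 26^2≡27, 26^4≡21, 26^8≡28 (mod 59).
26^15 = 26^(8+4+2+1) ≡ 12 (mod 59).
Check: 12² = 144 ≡ 26 (mod 59). The two roots are 12 and 47.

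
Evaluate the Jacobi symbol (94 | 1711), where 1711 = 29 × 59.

1

Pull out 2: since 1711 ≡ 7 (mod 8), (2/1711) = +1.
Reciprocity: 47 ≡ 3 and 1711 ≡ 3 (mod 4), so (47/1711) = −(1711/47).
Reduce top mod 47: now compute (19/47).
Reciprocity: 19 ≡ 3 and 47 ≡ 3 (mod 4), so (19/47) = −(47/19).
Reduce top mod 19: now compute (9/19).
Reciprocity: 9 ≡ 1 and 19 ≡ 3 (mod 4), so (9/19) = +(19/9).
Reduce top mod 9: now compute (1/9).
Reached (1/9) = 1. Collecting the sign flips along the way, the symbol is +1.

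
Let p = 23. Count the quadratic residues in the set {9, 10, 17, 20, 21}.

1

(9/23) = +1 → QR.
(10/23) = -1 → non-residue.
(17/23) = -1 → non-residue.
(20/23) = -1 → non-residue.
(21/23) = -1 → non-residue.
Total quadratic residues among the 5: 1.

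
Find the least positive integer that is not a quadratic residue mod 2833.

(2/2833) = +1, so 2 is a residue.
(3/2833) = +1, so 3 is a residue.
(4/2833) = +1, so 4 is a residue.
(5/2833) = −1, so 5 is the smallest positive non-residue mod 2833.

5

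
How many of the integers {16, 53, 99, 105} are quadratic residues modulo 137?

3

(16/137) = +1 → QR.
(53/137) = -1 → non-residue.
(99/137) = +1 → QR.
(105/137) = +1 → QR.
Total quadratic residues among the 4: 3.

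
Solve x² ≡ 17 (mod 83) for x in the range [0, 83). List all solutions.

10, 73

Since 83 ≡ 3 (mod 4), a square root of 17 is 17^((83+1)/4) = 17^21 mod 83.
Repeated squaring: 17^2≡40, 17^4≡23, 17^8≡31, 17^16≡48 (mod 83).
17^21 = 17^(16+4+1) ≡ 10 (mod 83).
Check: 10² = 100 ≡ 17 (mod 83). The two roots are 10 and 73.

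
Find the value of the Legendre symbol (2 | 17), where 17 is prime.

1

Euler's criterion: (2/17) ≡ 2^8 (mod 17).
2^2 ≡ 4 (mod 17)
2^4 ≡ 16 (mod 17)
2^8 ≡ 1 (mod 17)
2^8 = 2^(8) ≡ 1 (mod 17).
Result is 1, so (2/17) = 1.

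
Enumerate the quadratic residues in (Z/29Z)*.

Square k = 1,…,14 (k and 29−k give the same square):
1²=1, 2²=4, 3²=9, 4²=16, 5²=25, 6²≡7, 7²≡20, 8²≡6, 9²≡23, 10²≡13, 11²≡5, 12²≡28, 13²≡24, 14²≡22 (mod 29).
So the quadratic residues mod 29 are {1, 4, 5, 6, 7, 9, 13, 16, 20, 22, 23, 24, 25, 28}.

1,4,5,6,7,9,13,16,20,22,23,24,25,28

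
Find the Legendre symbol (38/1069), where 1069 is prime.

-1

Euler's criterion: (38/1069) ≡ 38^534 (mod 1069).
38^2 ≡ 375 (mod 1069)
38^4 ≡ 586 (mod 1069)
38^8 ≡ 247 (mod 1069)
38^16 ≡ 76 (mod 1069)
38^32 ≡ 431 (mod 1069)
38^64 ≡ 824 (mod 1069)
38^128 ≡ 161 (mod 1069)
38^256 ≡ 265 (mod 1069)
38^512 ≡ 740 (mod 1069)
38^534 = 38^(512+16+4+2) ≡ 1068 (mod 1069).
Result is 1068 ≡ −1, so (38/1069) = −1.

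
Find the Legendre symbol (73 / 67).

1

Euler's criterion: (73/67) ≡ 6^33 (mod 67).
6^2 ≡ 36 (mod 67)
6^4 ≡ 23 (mod 67)
6^8 ≡ 60 (mod 67)
6^16 ≡ 49 (mod 67)
6^32 ≡ 56 (mod 67)
6^33 = 6^(32+1) ≡ 1 (mod 67).
Result is 1, so (73/67) = 1.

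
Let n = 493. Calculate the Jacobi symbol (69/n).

Reciprocity: 69 ≡ 1 and 493 ≡ 1 (mod 4), so (69/493) = +(493/69).
Reduce top mod 69: now compute (10/69).
Pull out 2: since 69 ≡ 5 (mod 8), (2/69) = -1.
Reciprocity: 5 ≡ 1 and 69 ≡ 1 (mod 4), so (5/69) = +(69/5).
Reduce top mod 5: now compute (4/5).
Pull out 2^2: since 5 ≡ 5 (mod 8), (2/5) = -1, so (2/5)^2 = +1.
Reached (1/5) = 1. Collecting the sign flips along the way, the symbol is -1.

-1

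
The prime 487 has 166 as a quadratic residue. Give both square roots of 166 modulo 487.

51, 436

Since 487 ≡ 3 (mod 4), a square root of 166 is 166^((487+1)/4) = 166^122 mod 487.
Repeated squaring: 166^2≡284, 166^4≡301, 166^8≡19, 166^16≡361, 166^32≡292, 166^64≡39 (mod 487).
166^122 = 166^(64+32+16+8+2) ≡ 51 (mod 487).
Check: 51² = 2601 ≡ 166 (mod 487). The two roots are 51 and 436.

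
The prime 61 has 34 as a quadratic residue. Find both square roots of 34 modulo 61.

20, 41

61 ≡ 1 (mod 4), so we find a root by search.
Trying successive values, 20² = 400 ≡ 34 (mod 61). The other root is 61 − 20 = 41.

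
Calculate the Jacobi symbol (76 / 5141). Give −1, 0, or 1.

Pull out 2^2: since 5141 ≡ 5 (mod 8), (2/5141) = -1, so (2/5141)^2 = +1.
Reciprocity: 19 ≡ 3 and 5141 ≡ 1 (mod 4), so (19/5141) = +(5141/19).
Reduce top mod 19: now compute (11/19).
Reciprocity: 11 ≡ 3 and 19 ≡ 3 (mod 4), so (11/19) = −(19/11).
Reduce top mod 11: now compute (8/11).
Pull out 2^3: since 11 ≡ 3 (mod 8), (2/11) = -1, so (2/11)^3 = -1.
Reached (1/11) = 1. Collecting the sign flips along the way, the symbol is +1.

1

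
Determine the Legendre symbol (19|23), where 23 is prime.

-1

Reciprocity: 19 ≡ 3 and 23 ≡ 3 (mod 4), so (19/23) = −(23/19).
Reduce top mod 19: now compute (4/19).
Pull out 2^2: since 19 ≡ 3 (mod 8), (2/19) = -1, so (2/19)^2 = +1.
Reached (1/19) = 1. Collecting the sign flips along the way, the symbol is -1.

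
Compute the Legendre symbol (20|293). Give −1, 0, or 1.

Pull out 2^2: since 293 ≡ 5 (mod 8), (2/293) = -1, so (2/293)^2 = +1.
Reciprocity: 5 ≡ 1 and 293 ≡ 1 (mod 4), so (5/293) = +(293/5).
Reduce top mod 5: now compute (3/5).
Reciprocity: 3 ≡ 3 and 5 ≡ 1 (mod 4), so (3/5) = +(5/3).
Reduce top mod 3: now compute (2/3).
Pull out 2: since 3 ≡ 3 (mod 8), (2/3) = -1.
Reached (1/3) = 1. Collecting the sign flips along the way, the symbol is -1.

-1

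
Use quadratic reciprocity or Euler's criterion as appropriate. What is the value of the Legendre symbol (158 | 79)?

0

First reduce: 158 ≡ 0 (mod 79).
Top reduces to 0: gcd > 1, so the symbol is 0.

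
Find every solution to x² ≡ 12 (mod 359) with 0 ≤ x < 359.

Since 359 ≡ 3 (mod 4), a square root of 12 is 12^((359+1)/4) = 12^90 mod 359.
Repeated squaring: 12^2≡144, 12^4≡273, 12^8≡216, 12^16≡345, 12^32≡196, 12^64≡3 (mod 359).
12^90 = 12^(64+16+8+2) ≡ 33 (mod 359).
Check: 33² = 1089 ≡ 12 (mod 359). The two roots are 33 and 326.

33, 326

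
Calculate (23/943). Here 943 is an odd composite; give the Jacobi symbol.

0

Reciprocity: 23 ≡ 3 and 943 ≡ 3 (mod 4), so (23/943) = −(943/23).
Reduce top mod 23: now compute (0/23).
Top reduces to 0: gcd > 1, so the symbol is 0.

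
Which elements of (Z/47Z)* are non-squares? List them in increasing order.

5 10 11 13 15 19 20 22 23 26 29 30 31 33 35 38 39 40 41 43 44 45 46

Square k = 1,…,23 (k and 47−k give the same square):
1²=1, 2²=4, 3²=9, 4²=16, 5²=25, 6²=36, 7²≡2, 8²≡17, 9²≡34, 10²≡6, 11²≡27, 12²≡3, 13²≡28, 14²≡8, 15²≡37, 16²≡21, 17²≡7, 18²≡42, 19²≡32, 20²≡24, 21²≡18, 22²≡14, 23²≡12 (mod 47).
The residues are {1, 2, 3, 4, 6, 7, 8, 9, 12, 14, 16, 17, 18, 21, 24, 25, 27, 28, 32, 34, 36, 37, 42}; the non-residues are the remaining 23 nonzero classes.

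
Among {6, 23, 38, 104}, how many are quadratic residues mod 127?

(6/127) = -1 → non-residue.
(23/127) = -1 → non-residue.
(38/127) = +1 → QR.
(104/127) = +1 → QR.
Total quadratic residues among the 4: 2.

2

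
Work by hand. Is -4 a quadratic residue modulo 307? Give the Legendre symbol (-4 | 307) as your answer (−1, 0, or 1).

First reduce: -4 ≡ 303 (mod 307).
Reciprocity: 303 ≡ 3 and 307 ≡ 3 (mod 4), so (303/307) = −(307/303).
Reduce top mod 303: now compute (4/303).
Pull out 2^2: since 303 ≡ 7 (mod 8), (2/303) = +1, so (2/303)^2 = +1.
Reached (1/303) = 1. Collecting the sign flips along the way, the symbol is -1.

-1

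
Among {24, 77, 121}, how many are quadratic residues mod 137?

(24/137) = -1 → non-residue.
(77/137) = +1 → QR.
(121/137) = +1 → QR.
Total quadratic residues among the 3: 2.

2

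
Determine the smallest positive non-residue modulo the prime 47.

(2/47) = +1, so 2 is a residue.
(3/47) = +1, so 3 is a residue.
(4/47) = +1, so 4 is a residue.
(5/47) = −1, so 5 is the smallest positive non-residue mod 47.

5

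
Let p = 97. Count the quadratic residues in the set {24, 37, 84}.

(24/97) = +1 → QR.
(37/97) = -1 → non-residue.
(84/97) = -1 → non-residue.
Total quadratic residues among the 3: 1.

1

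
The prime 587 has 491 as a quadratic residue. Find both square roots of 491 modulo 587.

Since 587 ≡ 3 (mod 4), a square root of 491 is 491^((587+1)/4) = 491^147 mod 587.
Repeated squaring: 491^2≡411, 491^4≡452, 491^8≡28, 491^16≡197, 491^32≡67, 491^64≡380, 491^128≡585 (mod 587).
491^147 = 491^(128+16+2+1) ≡ 143 (mod 587).
Check: 143² = 20449 ≡ 491 (mod 587). The two roots are 143 and 444.

143, 444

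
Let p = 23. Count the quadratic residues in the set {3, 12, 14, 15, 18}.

3

(3/23) = +1 → QR.
(12/23) = +1 → QR.
(14/23) = -1 → non-residue.
(15/23) = -1 → non-residue.
(18/23) = +1 → QR.
Total quadratic residues among the 5: 3.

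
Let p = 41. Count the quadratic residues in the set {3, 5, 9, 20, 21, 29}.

(3/41) = -1 → non-residue.
(5/41) = +1 → QR.
(9/41) = +1 → QR.
(20/41) = +1 → QR.
(21/41) = +1 → QR.
(29/41) = -1 → non-residue.
Total quadratic residues among the 6: 4.

4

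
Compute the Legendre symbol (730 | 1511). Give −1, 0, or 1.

Pull out 2: since 1511 ≡ 7 (mod 8), (2/1511) = +1.
Reciprocity: 365 ≡ 1 and 1511 ≡ 3 (mod 4), so (365/1511) = +(1511/365).
Reduce top mod 365: now compute (51/365).
Reciprocity: 51 ≡ 3 and 365 ≡ 1 (mod 4), so (51/365) = +(365/51).
Reduce top mod 51: now compute (8/51).
Pull out 2^3: since 51 ≡ 3 (mod 8), (2/51) = -1, so (2/51)^3 = -1.
Reached (1/51) = 1. Collecting the sign flips along the way, the symbol is -1.

-1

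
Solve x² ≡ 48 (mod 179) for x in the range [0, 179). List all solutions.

Since 179 ≡ 3 (mod 4), a square root of 48 is 48^((179+1)/4) = 48^45 mod 179.
Repeated squaring: 48^2≡156, 48^4≡171, 48^8≡64, 48^16≡158, 48^32≡83 (mod 179).
48^45 = 48^(32+8+4+1) ≡ 76 (mod 179).
Check: 76² = 5776 ≡ 48 (mod 179). The two roots are 76 and 103.

76, 103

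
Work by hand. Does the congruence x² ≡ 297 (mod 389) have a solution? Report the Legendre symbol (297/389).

Reciprocity: 297 ≡ 1 and 389 ≡ 1 (mod 4), so (297/389) = +(389/297).
Reduce top mod 297: now compute (92/297).
Pull out 2^2: since 297 ≡ 1 (mod 8), (2/297) = +1, so (2/297)^2 = +1.
Reciprocity: 23 ≡ 3 and 297 ≡ 1 (mod 4), so (23/297) = +(297/23).
Reduce top mod 23: now compute (21/23).
Reciprocity: 21 ≡ 1 and 23 ≡ 3 (mod 4), so (21/23) = +(23/21).
Reduce top mod 21: now compute (2/21).
Pull out 2: since 21 ≡ 5 (mod 8), (2/21) = -1.
Reached (1/21) = 1. Collecting the sign flips along the way, the symbol is -1.

-1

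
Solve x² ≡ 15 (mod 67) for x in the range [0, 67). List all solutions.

22, 45

Since 67 ≡ 3 (mod 4), a square root of 15 is 15^((67+1)/4) = 15^17 mod 67.
Repeated squaring: 15^2≡24, 15^4≡40, 15^8≡59, 15^16≡64 (mod 67).
15^17 = 15^(16+1) ≡ 22 (mod 67).
Check: 22² = 484 ≡ 15 (mod 67). The two roots are 22 and 45.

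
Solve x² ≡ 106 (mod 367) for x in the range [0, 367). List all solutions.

145, 222

Since 367 ≡ 3 (mod 4), a square root of 106 is 106^((367+1)/4) = 106^92 mod 367.
Repeated squaring: 106^2≡226, 106^4≡63, 106^8≡299, 106^16≡220, 106^32≡323, 106^64≡101 (mod 367).
106^92 = 106^(64+16+8+4) ≡ 145 (mod 367).
Check: 145² = 21025 ≡ 106 (mod 367). The two roots are 145 and 222.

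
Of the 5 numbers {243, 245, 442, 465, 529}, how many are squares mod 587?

3

(243/587) = +1 → QR.
(245/587) = -1 → non-residue.
(442/587) = +1 → QR.
(465/587) = -1 → non-residue.
(529/587) = +1 → QR.
Total quadratic residues among the 5: 3.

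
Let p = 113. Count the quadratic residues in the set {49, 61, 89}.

2

(49/113) = +1 → QR.
(61/113) = +1 → QR.
(89/113) = -1 → non-residue.
Total quadratic residues among the 3: 2.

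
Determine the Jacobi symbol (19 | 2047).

1

Reciprocity: 19 ≡ 3 and 2047 ≡ 3 (mod 4), so (19/2047) = −(2047/19).
Reduce top mod 19: now compute (14/19).
Pull out 2: since 19 ≡ 3 (mod 8), (2/19) = -1.
Reciprocity: 7 ≡ 3 and 19 ≡ 3 (mod 4), so (7/19) = −(19/7).
Reduce top mod 7: now compute (5/7).
Reciprocity: 5 ≡ 1 and 7 ≡ 3 (mod 4), so (5/7) = +(7/5).
Reduce top mod 5: now compute (2/5).
Pull out 2: since 5 ≡ 5 (mod 8), (2/5) = -1.
Reached (1/5) = 1. Collecting the sign flips along the way, the symbol is +1.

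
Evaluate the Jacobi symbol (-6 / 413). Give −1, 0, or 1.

First reduce: -6 ≡ 407 (mod 413).
Reciprocity: 407 ≡ 3 and 413 ≡ 1 (mod 4), so (407/413) = +(413/407).
Reduce top mod 407: now compute (6/407).
Pull out 2: since 407 ≡ 7 (mod 8), (2/407) = +1.
Reciprocity: 3 ≡ 3 and 407 ≡ 3 (mod 4), so (3/407) = −(407/3).
Reduce top mod 3: now compute (2/3).
Pull out 2: since 3 ≡ 3 (mod 8), (2/3) = -1.
Reached (1/3) = 1. Collecting the sign flips along the way, the symbol is +1.

1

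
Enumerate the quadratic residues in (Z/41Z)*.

1, 2, 4, 5, 8, 9, 10, 16, 18, 20, 21, 23, 25, 31, 32, 33, 36, 37, 39, 40

Square k = 1,…,20 (k and 41−k give the same square):
1²=1, 2²=4, 3²=9, 4²=16, 5²=25, 6²=36, 7²≡8, 8²≡23, 9²≡40, 10²≡18, 11²≡39, 12²≡21, 13²≡5, 14²≡32, 15²≡20, 16²≡10, 17²≡2, 18²≡37, 19²≡33, 20²≡31 (mod 41).
So the quadratic residues mod 41 are {1, 2, 4, 5, 8, 9, 10, 16, 18, 20, 21, 23, 25, 31, 32, 33, 36, 37, 39, 40}.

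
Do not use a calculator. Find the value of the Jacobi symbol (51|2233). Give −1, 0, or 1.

Reciprocity: 51 ≡ 3 and 2233 ≡ 1 (mod 4), so (51/2233) = +(2233/51).
Reduce top mod 51: now compute (40/51).
Pull out 2^3: since 51 ≡ 3 (mod 8), (2/51) = -1, so (2/51)^3 = -1.
Reciprocity: 5 ≡ 1 and 51 ≡ 3 (mod 4), so (5/51) = +(51/5).
Reduce top mod 5: now compute (1/5).
Reached (1/5) = 1. Collecting the sign flips along the way, the symbol is -1.

-1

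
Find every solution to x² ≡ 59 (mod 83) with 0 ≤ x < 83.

Since 83 ≡ 3 (mod 4), a square root of 59 is 59^((83+1)/4) = 59^21 mod 83.
Repeated squaring: 59^2≡78, 59^4≡25, 59^8≡44, 59^16≡27 (mod 83).
59^21 = 59^(16+4+1) ≡ 68 (mod 83).
Check: 68² = 4624 ≡ 59 (mod 83). The two roots are 15 and 68.

15, 68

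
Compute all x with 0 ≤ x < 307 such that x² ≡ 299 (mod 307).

Since 307 ≡ 3 (mod 4), a square root of 299 is 299^((307+1)/4) = 299^77 mod 307.
Repeated squaring: 299^2≡64, 299^4≡105, 299^8≡280, 299^16≡115, 299^32≡24, 299^64≡269 (mod 307).
299^77 = 299^(64+8+4+1) ≡ 216 (mod 307).
Check: 216² = 46656 ≡ 299 (mod 307). The two roots are 91 and 216.

91, 216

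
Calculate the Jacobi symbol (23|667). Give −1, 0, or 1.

0

Reciprocity: 23 ≡ 3 and 667 ≡ 3 (mod 4), so (23/667) = −(667/23).
Reduce top mod 23: now compute (0/23).
Top reduces to 0: gcd > 1, so the symbol is 0.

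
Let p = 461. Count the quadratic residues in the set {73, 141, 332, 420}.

3

(73/461) = +1 → QR.
(141/461) = +1 → QR.
(332/461) = -1 → non-residue.
(420/461) = +1 → QR.
Total quadratic residues among the 4: 3.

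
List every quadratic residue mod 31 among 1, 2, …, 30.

Square k = 1,…,15 (k and 31−k give the same square):
1²=1, 2²=4, 3²=9, 4²=16, 5²=25, 6²≡5, 7²≡18, 8²≡2, 9²≡19, 10²≡7, 11²≡28, 12²≡20, 13²≡14, 14²≡10, 15²≡8 (mod 31).
So the quadratic residues mod 31 are {1, 2, 4, 5, 7, 8, 9, 10, 14, 16, 18, 19, 20, 25, 28}.

1, 2, 4, 5, 7, 8, 9, 10, 14, 16, 18, 19, 20, 25, 28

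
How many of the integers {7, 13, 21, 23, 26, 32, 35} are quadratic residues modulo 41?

3

(7/41) = -1 → non-residue.
(13/41) = -1 → non-residue.
(21/41) = +1 → QR.
(23/41) = +1 → QR.
(26/41) = -1 → non-residue.
(32/41) = +1 → QR.
(35/41) = -1 → non-residue.
Total quadratic residues among the 7: 3.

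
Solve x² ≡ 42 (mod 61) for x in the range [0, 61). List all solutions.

15, 46

61 ≡ 1 (mod 4), so we find a root by search.
Trying successive values, 15² = 225 ≡ 42 (mod 61). The other root is 61 − 15 = 46.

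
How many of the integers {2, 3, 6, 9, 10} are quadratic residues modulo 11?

2

(2/11) = -1 → non-residue.
(3/11) = +1 → QR.
(6/11) = -1 → non-residue.
(9/11) = +1 → QR.
(10/11) = -1 → non-residue.
Total quadratic residues among the 5: 2.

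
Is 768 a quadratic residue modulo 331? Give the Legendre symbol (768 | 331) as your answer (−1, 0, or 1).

Euler's criterion: (768/331) ≡ 106^165 (mod 331).
106^2 ≡ 313 (mod 331)
106^4 ≡ 324 (mod 331)
106^8 ≡ 49 (mod 331)
106^16 ≡ 84 (mod 331)
106^32 ≡ 105 (mod 331)
106^64 ≡ 102 (mod 331)
106^128 ≡ 143 (mod 331)
106^165 = 106^(128+32+4+1) ≡ 330 (mod 331).
Result is 330 ≡ −1, so (768/331) = −1.

-1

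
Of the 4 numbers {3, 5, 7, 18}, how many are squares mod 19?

(3/19) = -1 → non-residue.
(5/19) = +1 → QR.
(7/19) = +1 → QR.
(18/19) = -1 → non-residue.
Total quadratic residues among the 4: 2.

2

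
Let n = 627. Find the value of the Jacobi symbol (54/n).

Pull out 2: since 627 ≡ 3 (mod 8), (2/627) = -1.
Reciprocity: 27 ≡ 3 and 627 ≡ 3 (mod 4), so (27/627) = −(627/27).
Reduce top mod 27: now compute (6/27).
Pull out 2: since 27 ≡ 3 (mod 8), (2/27) = -1.
Reciprocity: 3 ≡ 3 and 27 ≡ 3 (mod 4), so (3/27) = −(27/3).
Reduce top mod 3: now compute (0/3).
Top reduces to 0: gcd > 1, so the symbol is 0.

0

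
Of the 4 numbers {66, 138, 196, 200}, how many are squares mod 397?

(66/397) = -1 → non-residue.
(138/397) = -1 → non-residue.
(196/397) = +1 → QR.
(200/397) = -1 → non-residue.
Total quadratic residues among the 4: 1.

1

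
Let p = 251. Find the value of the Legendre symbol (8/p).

-1

Euler's criterion: (8/251) ≡ 8^125 (mod 251).
8^2 ≡ 64 (mod 251)
8^4 ≡ 80 (mod 251)
8^8 ≡ 125 (mod 251)
8^16 ≡ 63 (mod 251)
8^32 ≡ 204 (mod 251)
8^64 ≡ 201 (mod 251)
8^125 = 8^(64+32+16+8+4+1) ≡ 250 (mod 251).
Result is 250 ≡ −1, so (8/251) = −1.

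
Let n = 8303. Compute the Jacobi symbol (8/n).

Pull out 2^3: since 8303 ≡ 7 (mod 8), (2/8303) = +1, so (2/8303)^3 = +1.
Reached (1/8303) = 1. Collecting the sign flips along the way, the symbol is +1.

1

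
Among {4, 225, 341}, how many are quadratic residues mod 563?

(4/563) = +1 → QR.
(225/563) = +1 → QR.
(341/563) = -1 → non-residue.
Total quadratic residues among the 3: 2.

2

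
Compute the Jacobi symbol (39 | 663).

0

Reciprocity: 39 ≡ 3 and 663 ≡ 3 (mod 4), so (39/663) = −(663/39).
Reduce top mod 39: now compute (0/39).
Top reduces to 0: gcd > 1, so the symbol is 0.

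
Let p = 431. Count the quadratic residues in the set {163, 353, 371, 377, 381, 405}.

(163/431) = +1 → QR.
(353/431) = +1 → QR.
(371/431) = -1 → non-residue.
(377/431) = -1 → non-residue.
(381/431) = -1 → non-residue.
(405/431) = +1 → QR.
Total quadratic residues among the 6: 3.

3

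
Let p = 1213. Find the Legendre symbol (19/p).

1

Reciprocity: 19 ≡ 3 and 1213 ≡ 1 (mod 4), so (19/1213) = +(1213/19).
Reduce top mod 19: now compute (16/19).
Pull out 2^4: since 19 ≡ 3 (mod 8), (2/19) = -1, so (2/19)^4 = +1.
Reached (1/19) = 1. Collecting the sign flips along the way, the symbol is +1.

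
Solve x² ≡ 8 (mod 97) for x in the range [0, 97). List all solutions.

28, 69

97 ≡ 1 (mod 4), so we find a root by search.
Trying successive values, 28² = 784 ≡ 8 (mod 97). The other root is 97 − 28 = 69.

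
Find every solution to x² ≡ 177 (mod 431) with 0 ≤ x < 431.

Since 431 ≡ 3 (mod 4), a square root of 177 is 177^((431+1)/4) = 177^108 mod 431.
Repeated squaring: 177^2≡297, 177^4≡285, 177^8≡197, 177^16≡19, 177^32≡361, 177^64≡159 (mod 431).
177^108 = 177^(64+32+8+4) ≡ 120 (mod 431).
Check: 120² = 14400 ≡ 177 (mod 431). The two roots are 120 and 311.

120, 311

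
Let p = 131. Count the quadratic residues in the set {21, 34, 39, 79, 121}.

4

(21/131) = +1 → QR.
(34/131) = +1 → QR.
(39/131) = +1 → QR.
(79/131) = -1 → non-residue.
(121/131) = +1 → QR.
Total quadratic residues among the 5: 4.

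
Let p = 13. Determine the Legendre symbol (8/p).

Pull out 2^3: since 13 ≡ 5 (mod 8), (2/13) = -1, so (2/13)^3 = -1.
Reached (1/13) = 1. Collecting the sign flips along the way, the symbol is -1.

-1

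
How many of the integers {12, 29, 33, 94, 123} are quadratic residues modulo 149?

3

(12/149) = -1 → non-residue.
(29/149) = +1 → QR.
(33/149) = +1 → QR.
(94/149) = -1 → non-residue.
(123/149) = +1 → QR.
Total quadratic residues among the 5: 3.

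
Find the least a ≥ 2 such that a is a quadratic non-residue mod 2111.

7

(2/2111) = +1, so 2 is a residue.
(3/2111) = +1, so 3 is a residue.
(4/2111) = +1, so 4 is a residue.
(5/2111) = +1, so 5 is a residue.
(6/2111) = +1, so 6 is a residue.
(7/2111) = −1, so 7 is the smallest positive non-residue mod 2111.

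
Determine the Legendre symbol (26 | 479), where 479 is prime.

Euler's criterion: (26/479) ≡ 26^239 (mod 479).
26^2 ≡ 197 (mod 479)
26^4 ≡ 10 (mod 479)
26^8 ≡ 100 (mod 479)
26^16 ≡ 420 (mod 479)
26^32 ≡ 128 (mod 479)
26^64 ≡ 98 (mod 479)
26^128 ≡ 24 (mod 479)
26^239 = 26^(128+64+32+8+4+2+1) ≡ 478 (mod 479).
Result is 478 ≡ −1, so (26/479) = −1.

-1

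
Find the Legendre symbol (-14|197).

Euler's criterion: (-14/197) ≡ 183^98 (mod 197).
183^2 ≡ 196 (mod 197)
183^4 ≡ 1 (mod 197)
183^8 ≡ 1 (mod 197)
183^16 ≡ 1 (mod 197)
183^32 ≡ 1 (mod 197)
183^64 ≡ 1 (mod 197)
183^98 = 183^(64+32+2) ≡ 196 (mod 197).
Result is 196 ≡ −1, so (-14/197) = −1.

-1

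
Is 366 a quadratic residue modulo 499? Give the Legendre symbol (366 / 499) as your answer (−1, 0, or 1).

-1

Pull out 2: since 499 ≡ 3 (mod 8), (2/499) = -1.
Reciprocity: 183 ≡ 3 and 499 ≡ 3 (mod 4), so (183/499) = −(499/183).
Reduce top mod 183: now compute (133/183).
Reciprocity: 133 ≡ 1 and 183 ≡ 3 (mod 4), so (133/183) = +(183/133).
Reduce top mod 133: now compute (50/133).
Pull out 2: since 133 ≡ 5 (mod 8), (2/133) = -1.
Reciprocity: 25 ≡ 1 and 133 ≡ 1 (mod 4), so (25/133) = +(133/25).
Reduce top mod 25: now compute (8/25).
Pull out 2^3: since 25 ≡ 1 (mod 8), (2/25) = +1, so (2/25)^3 = +1.
Reached (1/25) = 1. Collecting the sign flips along the way, the symbol is -1.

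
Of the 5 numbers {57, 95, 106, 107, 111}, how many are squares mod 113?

(57/113) = +1 → QR.
(95/113) = +1 → QR.
(106/113) = +1 → QR.
(107/113) = -1 → non-residue.
(111/113) = +1 → QR.
Total quadratic residues among the 5: 4.

4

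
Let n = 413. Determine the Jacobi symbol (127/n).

Reciprocity: 127 ≡ 3 and 413 ≡ 1 (mod 4), so (127/413) = +(413/127).
Reduce top mod 127: now compute (32/127).
Pull out 2^5: since 127 ≡ 7 (mod 8), (2/127) = +1, so (2/127)^5 = +1.
Reached (1/127) = 1. Collecting the sign flips along the way, the symbol is +1.

1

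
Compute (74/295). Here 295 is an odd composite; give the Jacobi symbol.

Pull out 2: since 295 ≡ 7 (mod 8), (2/295) = +1.
Reciprocity: 37 ≡ 1 and 295 ≡ 3 (mod 4), so (37/295) = +(295/37).
Reduce top mod 37: now compute (36/37).
Pull out 2^2: since 37 ≡ 5 (mod 8), (2/37) = -1, so (2/37)^2 = +1.
Reciprocity: 9 ≡ 1 and 37 ≡ 1 (mod 4), so (9/37) = +(37/9).
Reduce top mod 9: now compute (1/9).
Reached (1/9) = 1. Collecting the sign flips along the way, the symbol is +1.

1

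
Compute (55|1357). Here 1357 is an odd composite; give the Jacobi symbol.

Reciprocity: 55 ≡ 3 and 1357 ≡ 1 (mod 4), so (55/1357) = +(1357/55).
Reduce top mod 55: now compute (37/55).
Reciprocity: 37 ≡ 1 and 55 ≡ 3 (mod 4), so (37/55) = +(55/37).
Reduce top mod 37: now compute (18/37).
Pull out 2: since 37 ≡ 5 (mod 8), (2/37) = -1.
Reciprocity: 9 ≡ 1 and 37 ≡ 1 (mod 4), so (9/37) = +(37/9).
Reduce top mod 9: now compute (1/9).
Reached (1/9) = 1. Collecting the sign flips along the way, the symbol is -1.

-1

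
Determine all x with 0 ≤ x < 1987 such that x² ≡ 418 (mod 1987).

384, 1603

Since 1987 ≡ 3 (mod 4), a square root of 418 is 418^((1987+1)/4) = 418^497 mod 1987.
Repeated squaring: 418^2≡1855, 418^4≡1528, 418^8≡59, 418^16≡1494, 418^32≡635, 418^64≡1851, 418^128≡613, 418^256≡226 (mod 1987).
418^497 = 418^(256+128+64+32+16+1) ≡ 384 (mod 1987).
Check: 384² = 147456 ≡ 418 (mod 1987). The two roots are 384 and 1603.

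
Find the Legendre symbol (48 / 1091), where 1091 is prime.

1

Euler's criterion: (48/1091) ≡ 48^545 (mod 1091).
48^2 ≡ 122 (mod 1091)
48^4 ≡ 701 (mod 1091)
48^8 ≡ 451 (mod 1091)
48^16 ≡ 475 (mod 1091)
48^32 ≡ 879 (mod 1091)
48^64 ≡ 213 (mod 1091)
48^128 ≡ 638 (mod 1091)
48^256 ≡ 101 (mod 1091)
48^512 ≡ 382 (mod 1091)
48^545 = 48^(512+32+1) ≡ 1 (mod 1091).
Result is 1, so (48/1091) = 1.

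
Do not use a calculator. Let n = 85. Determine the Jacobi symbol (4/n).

Pull out 2^2: since 85 ≡ 5 (mod 8), (2/85) = -1, so (2/85)^2 = +1.
Reached (1/85) = 1. Collecting the sign flips along the way, the symbol is +1.

1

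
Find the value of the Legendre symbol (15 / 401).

-1

Euler's criterion: (15/401) ≡ 15^200 (mod 401).
15^2 ≡ 225 (mod 401)
15^4 ≡ 99 (mod 401)
15^8 ≡ 177 (mod 401)
15^16 ≡ 51 (mod 401)
15^32 ≡ 195 (mod 401)
15^64 ≡ 331 (mod 401)
15^128 ≡ 88 (mod 401)
15^200 = 15^(128+64+8) ≡ 400 (mod 401).
Result is 400 ≡ −1, so (15/401) = −1.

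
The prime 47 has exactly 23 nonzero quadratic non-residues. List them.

5 10 11 13 15 19 20 22 23 26 29 30 31 33 35 38 39 40 41 43 44 45 46

Square k = 1,…,23 (k and 47−k give the same square):
1²=1, 2²=4, 3²=9, 4²=16, 5²=25, 6²=36, 7²≡2, 8²≡17, 9²≡34, 10²≡6, 11²≡27, 12²≡3, 13²≡28, 14²≡8, 15²≡37, 16²≡21, 17²≡7, 18²≡42, 19²≡32, 20²≡24, 21²≡18, 22²≡14, 23²≡12 (mod 47).
The residues are {1, 2, 3, 4, 6, 7, 8, 9, 12, 14, 16, 17, 18, 21, 24, 25, 27, 28, 32, 34, 36, 37, 42}; the non-residues are the remaining 23 nonzero classes.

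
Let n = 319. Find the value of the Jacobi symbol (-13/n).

First reduce: -13 ≡ 306 (mod 319).
Pull out 2: since 319 ≡ 7 (mod 8), (2/319) = +1.
Reciprocity: 153 ≡ 1 and 319 ≡ 3 (mod 4), so (153/319) = +(319/153).
Reduce top mod 153: now compute (13/153).
Reciprocity: 13 ≡ 1 and 153 ≡ 1 (mod 4), so (13/153) = +(153/13).
Reduce top mod 13: now compute (10/13).
Pull out 2: since 13 ≡ 5 (mod 8), (2/13) = -1.
Reciprocity: 5 ≡ 1 and 13 ≡ 1 (mod 4), so (5/13) = +(13/5).
Reduce top mod 5: now compute (3/5).
Reciprocity: 3 ≡ 3 and 5 ≡ 1 (mod 4), so (3/5) = +(5/3).
Reduce top mod 3: now compute (2/3).
Pull out 2: since 3 ≡ 3 (mod 8), (2/3) = -1.
Reached (1/3) = 1. Collecting the sign flips along the way, the symbol is +1.

1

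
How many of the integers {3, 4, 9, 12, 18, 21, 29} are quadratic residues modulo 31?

3

(3/31) = -1 → non-residue.
(4/31) = +1 → QR.
(9/31) = +1 → QR.
(12/31) = -1 → non-residue.
(18/31) = +1 → QR.
(21/31) = -1 → non-residue.
(29/31) = -1 → non-residue.
Total quadratic residues among the 7: 3.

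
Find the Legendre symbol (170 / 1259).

Pull out 2: since 1259 ≡ 3 (mod 8), (2/1259) = -1.
Reciprocity: 85 ≡ 1 and 1259 ≡ 3 (mod 4), so (85/1259) = +(1259/85).
Reduce top mod 85: now compute (69/85).
Reciprocity: 69 ≡ 1 and 85 ≡ 1 (mod 4), so (69/85) = +(85/69).
Reduce top mod 69: now compute (16/69).
Pull out 2^4: since 69 ≡ 5 (mod 8), (2/69) = -1, so (2/69)^4 = +1.
Reached (1/69) = 1. Collecting the sign flips along the way, the symbol is -1.

-1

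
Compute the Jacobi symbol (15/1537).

-1

Reciprocity: 15 ≡ 3 and 1537 ≡ 1 (mod 4), so (15/1537) = +(1537/15).
Reduce top mod 15: now compute (7/15).
Reciprocity: 7 ≡ 3 and 15 ≡ 3 (mod 4), so (7/15) = −(15/7).
Reduce top mod 7: now compute (1/7).
Reached (1/7) = 1. Collecting the sign flips along the way, the symbol is -1.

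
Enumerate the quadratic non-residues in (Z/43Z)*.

Square k = 1,…,21 (k and 43−k give the same square):
1²=1, 2²=4, 3²=9, 4²=16, 5²=25, 6²=36, 7²≡6, 8²≡21, 9²≡38, 10²≡14, 11²≡35, 12²≡15, 13²≡40, 14²≡24, 15²≡10, 16²≡41, 17²≡31, 18²≡23, 19²≡17, 20²≡13, 21²≡11 (mod 43).
The residues are {1, 4, 6, 9, 10, 11, 13, 14, 15, 16, 17, 21, 23, 24, 25, 31, 35, 36, 38, 40, 41}; the non-residues are the remaining 21 nonzero classes.

2,3,5,7,8,12,18,19,20,22,26,27,28,29,30,32,33,34,37,39,42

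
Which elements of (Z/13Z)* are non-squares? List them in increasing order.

Square k = 1,…,6 (k and 13−k give the same square):
1²=1, 2²=4, 3²=9, 4²≡3, 5²≡12, 6²≡10 (mod 13).
The residues are {1, 3, 4, 9, 10, 12}; the non-residues are the remaining 6 nonzero classes.

2,5,6,7,8,11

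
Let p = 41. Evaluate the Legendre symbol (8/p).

1

Euler's criterion: (8/41) ≡ 8^20 (mod 41).
8^2 ≡ 23 (mod 41)
8^4 ≡ 37 (mod 41)
8^8 ≡ 16 (mod 41)
8^16 ≡ 10 (mod 41)
8^20 = 8^(16+4) ≡ 1 (mod 41).
Result is 1, so (8/41) = 1.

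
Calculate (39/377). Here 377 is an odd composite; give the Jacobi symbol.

Reciprocity: 39 ≡ 3 and 377 ≡ 1 (mod 4), so (39/377) = +(377/39).
Reduce top mod 39: now compute (26/39).
Pull out 2: since 39 ≡ 7 (mod 8), (2/39) = +1.
Reciprocity: 13 ≡ 1 and 39 ≡ 3 (mod 4), so (13/39) = +(39/13).
Reduce top mod 13: now compute (0/13).
Top reduces to 0: gcd > 1, so the symbol is 0.

0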